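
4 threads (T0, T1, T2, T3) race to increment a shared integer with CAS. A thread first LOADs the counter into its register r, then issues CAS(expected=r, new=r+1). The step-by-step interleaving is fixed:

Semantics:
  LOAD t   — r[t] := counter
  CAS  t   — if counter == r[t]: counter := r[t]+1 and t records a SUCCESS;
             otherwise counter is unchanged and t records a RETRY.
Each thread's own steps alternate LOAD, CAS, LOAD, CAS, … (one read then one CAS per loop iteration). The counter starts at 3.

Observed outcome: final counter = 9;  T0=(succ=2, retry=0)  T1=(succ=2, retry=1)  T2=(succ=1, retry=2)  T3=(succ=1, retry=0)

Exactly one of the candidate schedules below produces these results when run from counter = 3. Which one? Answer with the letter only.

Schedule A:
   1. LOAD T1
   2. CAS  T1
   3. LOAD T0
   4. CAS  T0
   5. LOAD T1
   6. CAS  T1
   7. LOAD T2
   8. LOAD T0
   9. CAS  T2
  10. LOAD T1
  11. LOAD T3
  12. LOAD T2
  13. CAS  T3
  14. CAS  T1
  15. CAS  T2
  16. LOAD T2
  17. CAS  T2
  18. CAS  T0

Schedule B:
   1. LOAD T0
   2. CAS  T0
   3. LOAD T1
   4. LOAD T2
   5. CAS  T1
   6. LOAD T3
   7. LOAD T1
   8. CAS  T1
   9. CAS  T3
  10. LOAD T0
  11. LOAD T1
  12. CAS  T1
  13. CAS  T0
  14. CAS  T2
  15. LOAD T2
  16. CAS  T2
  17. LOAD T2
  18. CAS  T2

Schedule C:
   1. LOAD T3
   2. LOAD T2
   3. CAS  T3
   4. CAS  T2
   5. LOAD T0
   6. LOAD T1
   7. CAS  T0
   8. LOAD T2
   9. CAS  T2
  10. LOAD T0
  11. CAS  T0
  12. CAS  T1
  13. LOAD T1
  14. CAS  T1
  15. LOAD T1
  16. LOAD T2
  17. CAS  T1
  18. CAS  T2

C

Tracing schedule C:
step 1: T3 LOAD ⇒ load; ctr=3 reg=3
step 2: T2 LOAD ⇒ load; ctr=3 reg=3
step 3: T3 CAS ⇒ ok; ctr=4 reg=3
step 4: T2 CAS ⇒ retry; ctr=4 reg=3
step 5: T0 LOAD ⇒ load; ctr=4 reg=4
step 6: T1 LOAD ⇒ load; ctr=4 reg=4
step 7: T0 CAS ⇒ ok; ctr=5 reg=4
step 8: T2 LOAD ⇒ load; ctr=5 reg=5
step 9: T2 CAS ⇒ ok; ctr=6 reg=5
step 10: T0 LOAD ⇒ load; ctr=6 reg=6
step 11: T0 CAS ⇒ ok; ctr=7 reg=6
step 12: T1 CAS ⇒ retry; ctr=7 reg=4
step 13: T1 LOAD ⇒ load; ctr=7 reg=7
step 14: T1 CAS ⇒ ok; ctr=8 reg=7
step 15: T1 LOAD ⇒ load; ctr=8 reg=8
step 16: T2 LOAD ⇒ load; ctr=8 reg=8
step 17: T1 CAS ⇒ ok; ctr=9 reg=8
step 18: T2 CAS ⇒ retry; ctr=9 reg=8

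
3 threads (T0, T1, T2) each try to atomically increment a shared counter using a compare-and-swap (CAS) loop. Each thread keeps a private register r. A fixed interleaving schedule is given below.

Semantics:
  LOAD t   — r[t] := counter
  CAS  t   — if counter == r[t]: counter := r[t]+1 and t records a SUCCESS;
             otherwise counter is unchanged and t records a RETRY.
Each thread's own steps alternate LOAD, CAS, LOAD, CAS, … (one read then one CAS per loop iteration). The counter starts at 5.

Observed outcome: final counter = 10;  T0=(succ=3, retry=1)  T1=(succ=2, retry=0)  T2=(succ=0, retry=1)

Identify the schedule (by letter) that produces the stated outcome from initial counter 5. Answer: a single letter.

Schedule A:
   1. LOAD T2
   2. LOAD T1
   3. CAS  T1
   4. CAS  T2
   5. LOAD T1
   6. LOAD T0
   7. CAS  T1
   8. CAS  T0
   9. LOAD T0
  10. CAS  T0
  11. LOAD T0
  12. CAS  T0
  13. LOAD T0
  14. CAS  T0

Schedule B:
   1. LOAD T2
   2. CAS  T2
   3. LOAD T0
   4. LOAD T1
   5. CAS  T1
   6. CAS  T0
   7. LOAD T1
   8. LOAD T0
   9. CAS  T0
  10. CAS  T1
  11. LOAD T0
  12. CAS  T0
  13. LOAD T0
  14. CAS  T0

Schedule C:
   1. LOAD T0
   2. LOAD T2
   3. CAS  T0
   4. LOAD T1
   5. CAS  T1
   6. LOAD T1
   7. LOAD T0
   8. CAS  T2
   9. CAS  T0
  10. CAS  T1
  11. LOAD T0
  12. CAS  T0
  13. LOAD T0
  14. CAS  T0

A

Simulating candidate A:
[1] T2.load  rd  (counter 5, T2.r 5)
[2] T1.load  rd  (counter 5, T1.r 5)
[3] T1.cas  hit  (counter 6, T1.r 5)
[4] T2.cas  miss  (counter 6, T2.r 5)
[5] T1.load  rd  (counter 6, T1.r 6)
[6] T0.load  rd  (counter 6, T0.r 6)
[7] T1.cas  hit  (counter 7, T1.r 6)
[8] T0.cas  miss  (counter 7, T0.r 6)
[9] T0.load  rd  (counter 7, T0.r 7)
[10] T0.cas  hit  (counter 8, T0.r 7)
[11] T0.load  rd  (counter 8, T0.r 8)
[12] T0.cas  hit  (counter 9, T0.r 8)
[13] T0.load  rd  (counter 9, T0.r 9)
[14] T0.cas  hit  (counter 10, T0.r 9)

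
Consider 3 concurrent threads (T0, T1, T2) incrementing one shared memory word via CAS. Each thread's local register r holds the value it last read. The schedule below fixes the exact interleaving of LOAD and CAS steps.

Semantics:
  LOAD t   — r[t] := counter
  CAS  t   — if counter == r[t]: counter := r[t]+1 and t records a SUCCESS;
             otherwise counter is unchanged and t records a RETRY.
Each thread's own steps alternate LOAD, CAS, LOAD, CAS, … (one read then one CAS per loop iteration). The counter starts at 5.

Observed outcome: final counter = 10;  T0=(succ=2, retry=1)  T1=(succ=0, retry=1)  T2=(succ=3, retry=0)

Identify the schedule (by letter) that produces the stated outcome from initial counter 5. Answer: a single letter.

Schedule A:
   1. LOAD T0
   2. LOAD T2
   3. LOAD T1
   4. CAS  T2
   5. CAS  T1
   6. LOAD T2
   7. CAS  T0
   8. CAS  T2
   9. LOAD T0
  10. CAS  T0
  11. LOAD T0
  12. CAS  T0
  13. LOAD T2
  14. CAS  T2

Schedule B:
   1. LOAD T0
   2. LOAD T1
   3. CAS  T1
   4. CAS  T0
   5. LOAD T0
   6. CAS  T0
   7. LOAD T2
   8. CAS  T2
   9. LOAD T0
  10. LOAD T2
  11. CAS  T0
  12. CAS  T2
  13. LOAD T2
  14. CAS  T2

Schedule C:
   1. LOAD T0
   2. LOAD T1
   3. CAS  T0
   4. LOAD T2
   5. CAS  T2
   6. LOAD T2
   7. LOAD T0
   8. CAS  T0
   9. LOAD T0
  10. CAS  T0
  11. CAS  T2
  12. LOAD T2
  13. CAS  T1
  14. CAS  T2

A

Tracing schedule A:
#1 T0 reads 5
#2 T2 reads 5
#3 T1 reads 5
#4 T2 CAS(5→6) writes; counter now 6
#5 T1 CAS(5→6) fails; counter now 6
#6 T2 reads 6
#7 T0 CAS(5→6) fails; counter now 6
#8 T2 CAS(6→7) writes; counter now 7
#9 T0 reads 7
#10 T0 CAS(7→8) writes; counter now 8
#11 T0 reads 8
#12 T0 CAS(8→9) writes; counter now 9
#13 T2 reads 9
#14 T2 CAS(9→10) writes; counter now 10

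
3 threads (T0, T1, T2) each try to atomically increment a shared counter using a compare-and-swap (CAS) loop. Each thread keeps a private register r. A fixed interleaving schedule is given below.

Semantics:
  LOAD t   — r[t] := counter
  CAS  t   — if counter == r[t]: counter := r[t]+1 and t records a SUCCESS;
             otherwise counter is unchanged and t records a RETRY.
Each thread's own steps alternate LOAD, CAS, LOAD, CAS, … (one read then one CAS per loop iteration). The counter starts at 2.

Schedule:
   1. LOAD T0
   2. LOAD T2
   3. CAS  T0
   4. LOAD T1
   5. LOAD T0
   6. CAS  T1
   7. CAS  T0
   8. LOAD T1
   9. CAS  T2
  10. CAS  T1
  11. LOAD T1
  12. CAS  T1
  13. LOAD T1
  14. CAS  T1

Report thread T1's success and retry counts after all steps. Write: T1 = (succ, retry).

1. LOAD T0 → mem=2 r[T0]=2 [LOAD]
2. LOAD T2 → mem=2 r[T2]=2 [LOAD]
3. CAS T0 → mem=3 r[T0]=2 [OK]
4. LOAD T1 → mem=3 r[T1]=3 [LOAD]
5. LOAD T0 → mem=3 r[T0]=3 [LOAD]
6. CAS T1 → mem=4 r[T1]=3 [OK]
7. CAS T0 → mem=4 r[T0]=3 [RETRY]
8. LOAD T1 → mem=4 r[T1]=4 [LOAD]
9. CAS T2 → mem=4 r[T2]=2 [RETRY]
10. CAS T1 → mem=5 r[T1]=4 [OK]
11. LOAD T1 → mem=5 r[T1]=5 [LOAD]
12. CAS T1 → mem=6 r[T1]=5 [OK]
13. LOAD T1 → mem=6 r[T1]=6 [LOAD]
14. CAS T1 → mem=7 r[T1]=6 [OK]

T1 = (4, 0)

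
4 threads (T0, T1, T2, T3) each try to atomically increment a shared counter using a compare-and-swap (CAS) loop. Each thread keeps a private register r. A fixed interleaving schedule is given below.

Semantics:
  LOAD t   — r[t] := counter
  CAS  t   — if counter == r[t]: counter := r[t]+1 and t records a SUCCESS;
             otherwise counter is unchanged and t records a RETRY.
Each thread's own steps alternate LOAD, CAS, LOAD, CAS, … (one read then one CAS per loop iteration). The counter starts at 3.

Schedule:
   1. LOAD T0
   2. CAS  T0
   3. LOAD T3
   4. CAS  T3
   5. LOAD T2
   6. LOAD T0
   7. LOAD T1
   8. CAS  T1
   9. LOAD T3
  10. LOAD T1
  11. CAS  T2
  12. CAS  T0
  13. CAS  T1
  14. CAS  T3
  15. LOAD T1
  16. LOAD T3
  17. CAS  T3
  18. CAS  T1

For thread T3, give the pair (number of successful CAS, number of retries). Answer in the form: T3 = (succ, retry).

T3 = (2, 1)

1. LOAD T0 → mem=3 r[T0]=3 [LOAD]
2. CAS T0 → mem=4 r[T0]=3 [OK]
3. LOAD T3 → mem=4 r[T3]=4 [LOAD]
4. CAS T3 → mem=5 r[T3]=4 [OK]
5. LOAD T2 → mem=5 r[T2]=5 [LOAD]
6. LOAD T0 → mem=5 r[T0]=5 [LOAD]
7. LOAD T1 → mem=5 r[T1]=5 [LOAD]
8. CAS T1 → mem=6 r[T1]=5 [OK]
9. LOAD T3 → mem=6 r[T3]=6 [LOAD]
10. LOAD T1 → mem=6 r[T1]=6 [LOAD]
11. CAS T2 → mem=6 r[T2]=5 [RETRY]
12. CAS T0 → mem=6 r[T0]=5 [RETRY]
13. CAS T1 → mem=7 r[T1]=6 [OK]
14. CAS T3 → mem=7 r[T3]=6 [RETRY]
15. LOAD T1 → mem=7 r[T1]=7 [LOAD]
16. LOAD T3 → mem=7 r[T3]=7 [LOAD]
17. CAS T3 → mem=8 r[T3]=7 [OK]
18. CAS T1 → mem=8 r[T1]=7 [RETRY]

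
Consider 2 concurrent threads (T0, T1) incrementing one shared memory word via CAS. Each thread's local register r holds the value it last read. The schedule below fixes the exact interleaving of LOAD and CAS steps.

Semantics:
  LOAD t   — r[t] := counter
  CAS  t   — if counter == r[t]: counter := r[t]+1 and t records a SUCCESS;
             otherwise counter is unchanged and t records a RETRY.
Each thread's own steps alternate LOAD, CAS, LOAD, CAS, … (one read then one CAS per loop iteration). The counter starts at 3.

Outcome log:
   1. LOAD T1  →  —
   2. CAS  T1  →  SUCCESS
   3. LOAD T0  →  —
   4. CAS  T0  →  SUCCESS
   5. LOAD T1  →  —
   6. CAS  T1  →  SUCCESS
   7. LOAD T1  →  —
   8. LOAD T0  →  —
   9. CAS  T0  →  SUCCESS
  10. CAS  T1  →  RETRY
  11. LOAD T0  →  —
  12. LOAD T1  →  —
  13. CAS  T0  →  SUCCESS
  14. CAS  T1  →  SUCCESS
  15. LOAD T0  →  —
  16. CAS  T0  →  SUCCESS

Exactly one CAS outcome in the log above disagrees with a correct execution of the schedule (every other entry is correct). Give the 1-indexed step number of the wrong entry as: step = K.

step = 14

Reference trace:
1. LOAD T1 → mem=3 r[T1]=3 [LOAD]
2. CAS T1 → mem=4 r[T1]=3 [OK]
3. LOAD T0 → mem=4 r[T0]=4 [LOAD]
4. CAS T0 → mem=5 r[T0]=4 [OK]
5. LOAD T1 → mem=5 r[T1]=5 [LOAD]
6. CAS T1 → mem=6 r[T1]=5 [OK]
7. LOAD T1 → mem=6 r[T1]=6 [LOAD]
8. LOAD T0 → mem=6 r[T0]=6 [LOAD]
9. CAS T0 → mem=7 r[T0]=6 [OK]
10. CAS T1 → mem=7 r[T1]=6 [RETRY]
11. LOAD T0 → mem=7 r[T0]=7 [LOAD]
12. LOAD T1 → mem=7 r[T1]=7 [LOAD]
13. CAS T0 → mem=8 r[T0]=7 [OK]
14. CAS T1 → mem=8 r[T1]=7 [RETRY]
15. LOAD T0 → mem=8 r[T0]=8 [LOAD]
16. CAS T0 → mem=9 r[T0]=8 [OK]
Mismatch at 14.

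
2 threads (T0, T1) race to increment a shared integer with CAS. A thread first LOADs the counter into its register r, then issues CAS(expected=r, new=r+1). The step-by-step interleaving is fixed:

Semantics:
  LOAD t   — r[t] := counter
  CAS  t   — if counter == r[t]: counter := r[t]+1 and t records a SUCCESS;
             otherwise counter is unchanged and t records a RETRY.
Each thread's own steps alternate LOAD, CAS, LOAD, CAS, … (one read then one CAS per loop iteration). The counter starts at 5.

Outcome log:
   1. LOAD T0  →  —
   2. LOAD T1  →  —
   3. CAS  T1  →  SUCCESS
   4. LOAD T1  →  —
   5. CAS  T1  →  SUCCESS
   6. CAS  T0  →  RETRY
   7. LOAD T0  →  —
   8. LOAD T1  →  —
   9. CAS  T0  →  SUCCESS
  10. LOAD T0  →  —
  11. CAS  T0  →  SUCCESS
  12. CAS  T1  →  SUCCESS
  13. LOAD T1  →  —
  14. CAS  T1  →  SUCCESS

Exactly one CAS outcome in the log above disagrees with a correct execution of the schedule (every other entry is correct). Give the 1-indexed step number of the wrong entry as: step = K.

Re-executing:
1. LOAD T0 → mem=5 r[T0]=5 [LOAD]
2. LOAD T1 → mem=5 r[T1]=5 [LOAD]
3. CAS T1 → mem=6 r[T1]=5 [OK]
4. LOAD T1 → mem=6 r[T1]=6 [LOAD]
5. CAS T1 → mem=7 r[T1]=6 [OK]
6. CAS T0 → mem=7 r[T0]=5 [RETRY]
7. LOAD T0 → mem=7 r[T0]=7 [LOAD]
8. LOAD T1 → mem=7 r[T1]=7 [LOAD]
9. CAS T0 → mem=8 r[T0]=7 [OK]
10. LOAD T0 → mem=8 r[T0]=8 [LOAD]
11. CAS T0 → mem=9 r[T0]=8 [OK]
12. CAS T1 → mem=9 r[T1]=7 [RETRY]
13. LOAD T1 → mem=9 r[T1]=9 [LOAD]
14. CAS T1 → mem=10 r[T1]=9 [OK]
Flip is step 12.

step = 12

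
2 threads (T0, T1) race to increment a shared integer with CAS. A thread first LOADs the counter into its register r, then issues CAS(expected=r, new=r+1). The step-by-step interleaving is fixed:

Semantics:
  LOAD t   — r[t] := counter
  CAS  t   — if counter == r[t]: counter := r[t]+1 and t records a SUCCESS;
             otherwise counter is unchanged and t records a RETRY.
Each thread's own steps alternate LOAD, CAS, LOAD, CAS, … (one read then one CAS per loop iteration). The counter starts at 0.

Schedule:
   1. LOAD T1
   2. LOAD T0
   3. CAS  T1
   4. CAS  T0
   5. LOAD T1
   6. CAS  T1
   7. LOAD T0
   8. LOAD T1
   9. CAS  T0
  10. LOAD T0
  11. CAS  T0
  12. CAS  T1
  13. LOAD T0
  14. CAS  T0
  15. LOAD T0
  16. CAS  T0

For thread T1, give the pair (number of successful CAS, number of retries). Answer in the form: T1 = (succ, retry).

step 1: T1 LOAD ⇒ load; ctr=0 reg=0
step 2: T0 LOAD ⇒ load; ctr=0 reg=0
step 3: T1 CAS ⇒ ok; ctr=1 reg=0
step 4: T0 CAS ⇒ retry; ctr=1 reg=0
step 5: T1 LOAD ⇒ load; ctr=1 reg=1
step 6: T1 CAS ⇒ ok; ctr=2 reg=1
step 7: T0 LOAD ⇒ load; ctr=2 reg=2
step 8: T1 LOAD ⇒ load; ctr=2 reg=2
step 9: T0 CAS ⇒ ok; ctr=3 reg=2
step 10: T0 LOAD ⇒ load; ctr=3 reg=3
step 11: T0 CAS ⇒ ok; ctr=4 reg=3
step 12: T1 CAS ⇒ retry; ctr=4 reg=2
step 13: T0 LOAD ⇒ load; ctr=4 reg=4
step 14: T0 CAS ⇒ ok; ctr=5 reg=4
step 15: T0 LOAD ⇒ load; ctr=5 reg=5
step 16: T0 CAS ⇒ ok; ctr=6 reg=5

T1 = (2, 1)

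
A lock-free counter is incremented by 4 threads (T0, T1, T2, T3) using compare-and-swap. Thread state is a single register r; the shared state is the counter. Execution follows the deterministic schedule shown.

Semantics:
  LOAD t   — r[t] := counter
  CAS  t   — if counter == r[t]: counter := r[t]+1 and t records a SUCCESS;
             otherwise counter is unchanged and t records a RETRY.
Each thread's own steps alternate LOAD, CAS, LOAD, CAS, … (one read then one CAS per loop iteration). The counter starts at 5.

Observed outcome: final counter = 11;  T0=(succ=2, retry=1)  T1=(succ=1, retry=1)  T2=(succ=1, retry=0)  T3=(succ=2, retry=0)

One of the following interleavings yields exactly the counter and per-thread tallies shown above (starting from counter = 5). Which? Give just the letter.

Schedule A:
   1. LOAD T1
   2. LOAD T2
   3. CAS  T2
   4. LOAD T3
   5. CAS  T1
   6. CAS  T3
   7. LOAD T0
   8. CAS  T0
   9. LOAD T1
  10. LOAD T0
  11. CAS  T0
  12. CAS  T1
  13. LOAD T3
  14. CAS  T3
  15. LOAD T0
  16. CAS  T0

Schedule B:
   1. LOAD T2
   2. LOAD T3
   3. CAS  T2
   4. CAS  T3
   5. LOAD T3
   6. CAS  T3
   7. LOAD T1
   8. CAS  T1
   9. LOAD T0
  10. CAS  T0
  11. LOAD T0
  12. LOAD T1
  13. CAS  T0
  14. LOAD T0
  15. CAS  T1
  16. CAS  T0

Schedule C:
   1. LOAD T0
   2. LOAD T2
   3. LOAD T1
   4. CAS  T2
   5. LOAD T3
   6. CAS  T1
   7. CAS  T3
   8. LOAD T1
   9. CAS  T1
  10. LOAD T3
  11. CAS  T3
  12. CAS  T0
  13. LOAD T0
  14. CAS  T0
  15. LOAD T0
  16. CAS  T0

C

Simulating candidate C:
1. LOAD T0 → mem=5 r[T0]=5 [LOAD]
2. LOAD T2 → mem=5 r[T2]=5 [LOAD]
3. LOAD T1 → mem=5 r[T1]=5 [LOAD]
4. CAS T2 → mem=6 r[T2]=5 [OK]
5. LOAD T3 → mem=6 r[T3]=6 [LOAD]
6. CAS T1 → mem=6 r[T1]=5 [RETRY]
7. CAS T3 → mem=7 r[T3]=6 [OK]
8. LOAD T1 → mem=7 r[T1]=7 [LOAD]
9. CAS T1 → mem=8 r[T1]=7 [OK]
10. LOAD T3 → mem=8 r[T3]=8 [LOAD]
11. CAS T3 → mem=9 r[T3]=8 [OK]
12. CAS T0 → mem=9 r[T0]=5 [RETRY]
13. LOAD T0 → mem=9 r[T0]=9 [LOAD]
14. CAS T0 → mem=10 r[T0]=9 [OK]
15. LOAD T0 → mem=10 r[T0]=10 [LOAD]
16. CAS T0 → mem=11 r[T0]=10 [OK]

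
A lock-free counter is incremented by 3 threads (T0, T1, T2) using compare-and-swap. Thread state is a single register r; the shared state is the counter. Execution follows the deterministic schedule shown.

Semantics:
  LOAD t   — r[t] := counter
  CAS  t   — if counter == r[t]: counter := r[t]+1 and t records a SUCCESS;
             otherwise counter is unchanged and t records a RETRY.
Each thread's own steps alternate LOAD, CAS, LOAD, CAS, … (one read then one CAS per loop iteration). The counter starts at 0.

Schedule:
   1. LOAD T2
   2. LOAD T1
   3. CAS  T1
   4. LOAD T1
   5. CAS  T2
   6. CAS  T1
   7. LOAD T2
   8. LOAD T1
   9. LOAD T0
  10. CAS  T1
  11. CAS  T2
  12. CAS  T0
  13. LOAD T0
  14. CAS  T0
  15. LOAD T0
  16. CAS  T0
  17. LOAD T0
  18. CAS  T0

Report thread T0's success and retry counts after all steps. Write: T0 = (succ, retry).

T0 = (3, 1)

step 1: T2 LOAD ⇒ load; ctr=0 reg=0
step 2: T1 LOAD ⇒ load; ctr=0 reg=0
step 3: T1 CAS ⇒ ok; ctr=1 reg=0
step 4: T1 LOAD ⇒ load; ctr=1 reg=1
step 5: T2 CAS ⇒ retry; ctr=1 reg=0
step 6: T1 CAS ⇒ ok; ctr=2 reg=1
step 7: T2 LOAD ⇒ load; ctr=2 reg=2
step 8: T1 LOAD ⇒ load; ctr=2 reg=2
step 9: T0 LOAD ⇒ load; ctr=2 reg=2
step 10: T1 CAS ⇒ ok; ctr=3 reg=2
step 11: T2 CAS ⇒ retry; ctr=3 reg=2
step 12: T0 CAS ⇒ retry; ctr=3 reg=2
step 13: T0 LOAD ⇒ load; ctr=3 reg=3
step 14: T0 CAS ⇒ ok; ctr=4 reg=3
step 15: T0 LOAD ⇒ load; ctr=4 reg=4
step 16: T0 CAS ⇒ ok; ctr=5 reg=4
step 17: T0 LOAD ⇒ load; ctr=5 reg=5
step 18: T0 CAS ⇒ ok; ctr=6 reg=5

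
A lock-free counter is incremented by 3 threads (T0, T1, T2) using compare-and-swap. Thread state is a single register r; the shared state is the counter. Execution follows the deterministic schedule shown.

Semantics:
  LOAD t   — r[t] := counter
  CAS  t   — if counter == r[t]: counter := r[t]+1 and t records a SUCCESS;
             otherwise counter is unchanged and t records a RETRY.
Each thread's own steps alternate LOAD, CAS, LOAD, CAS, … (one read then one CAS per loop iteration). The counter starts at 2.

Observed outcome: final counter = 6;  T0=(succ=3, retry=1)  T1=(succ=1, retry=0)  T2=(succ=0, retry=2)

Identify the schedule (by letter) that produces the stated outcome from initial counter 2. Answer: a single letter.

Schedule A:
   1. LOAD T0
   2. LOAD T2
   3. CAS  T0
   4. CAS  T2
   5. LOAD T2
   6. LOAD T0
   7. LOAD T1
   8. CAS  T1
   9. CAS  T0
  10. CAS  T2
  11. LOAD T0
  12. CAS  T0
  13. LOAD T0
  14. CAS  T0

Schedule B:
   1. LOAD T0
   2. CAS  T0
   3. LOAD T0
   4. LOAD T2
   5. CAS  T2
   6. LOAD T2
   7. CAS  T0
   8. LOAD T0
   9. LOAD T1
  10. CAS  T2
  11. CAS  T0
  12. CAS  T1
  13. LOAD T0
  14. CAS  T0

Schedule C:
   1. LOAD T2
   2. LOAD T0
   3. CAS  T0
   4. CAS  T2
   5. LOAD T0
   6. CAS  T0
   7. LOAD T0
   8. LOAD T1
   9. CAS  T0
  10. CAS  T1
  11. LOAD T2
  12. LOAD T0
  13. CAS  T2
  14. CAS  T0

Simulating candidate A:
1. LOAD T0 → mem=2 r[T0]=2 [LOAD]
2. LOAD T2 → mem=2 r[T2]=2 [LOAD]
3. CAS T0 → mem=3 r[T0]=2 [OK]
4. CAS T2 → mem=3 r[T2]=2 [RETRY]
5. LOAD T2 → mem=3 r[T2]=3 [LOAD]
6. LOAD T0 → mem=3 r[T0]=3 [LOAD]
7. LOAD T1 → mem=3 r[T1]=3 [LOAD]
8. CAS T1 → mem=4 r[T1]=3 [OK]
9. CAS T0 → mem=4 r[T0]=3 [RETRY]
10. CAS T2 → mem=4 r[T2]=3 [RETRY]
11. LOAD T0 → mem=4 r[T0]=4 [LOAD]
12. CAS T0 → mem=5 r[T0]=4 [OK]
13. LOAD T0 → mem=5 r[T0]=5 [LOAD]
14. CAS T0 → mem=6 r[T0]=5 [OK]

A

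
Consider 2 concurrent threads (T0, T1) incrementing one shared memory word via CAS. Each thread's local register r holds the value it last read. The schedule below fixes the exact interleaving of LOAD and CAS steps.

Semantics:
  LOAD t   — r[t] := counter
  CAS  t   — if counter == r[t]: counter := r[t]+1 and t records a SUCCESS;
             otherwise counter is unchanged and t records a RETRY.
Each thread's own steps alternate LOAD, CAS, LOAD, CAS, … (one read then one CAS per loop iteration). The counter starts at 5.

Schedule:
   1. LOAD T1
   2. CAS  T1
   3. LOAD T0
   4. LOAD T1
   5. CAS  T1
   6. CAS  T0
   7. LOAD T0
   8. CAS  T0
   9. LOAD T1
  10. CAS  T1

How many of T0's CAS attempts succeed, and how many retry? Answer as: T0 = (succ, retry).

T0 = (1, 1)

#1 T1 reads 5
#2 T1 CAS(5→6) writes; counter now 6
#3 T0 reads 6
#4 T1 reads 6
#5 T1 CAS(6→7) writes; counter now 7
#6 T0 CAS(6→7) fails; counter now 7
#7 T0 reads 7
#8 T0 CAS(7→8) writes; counter now 8
#9 T1 reads 8
#10 T1 CAS(8→9) writes; counter now 9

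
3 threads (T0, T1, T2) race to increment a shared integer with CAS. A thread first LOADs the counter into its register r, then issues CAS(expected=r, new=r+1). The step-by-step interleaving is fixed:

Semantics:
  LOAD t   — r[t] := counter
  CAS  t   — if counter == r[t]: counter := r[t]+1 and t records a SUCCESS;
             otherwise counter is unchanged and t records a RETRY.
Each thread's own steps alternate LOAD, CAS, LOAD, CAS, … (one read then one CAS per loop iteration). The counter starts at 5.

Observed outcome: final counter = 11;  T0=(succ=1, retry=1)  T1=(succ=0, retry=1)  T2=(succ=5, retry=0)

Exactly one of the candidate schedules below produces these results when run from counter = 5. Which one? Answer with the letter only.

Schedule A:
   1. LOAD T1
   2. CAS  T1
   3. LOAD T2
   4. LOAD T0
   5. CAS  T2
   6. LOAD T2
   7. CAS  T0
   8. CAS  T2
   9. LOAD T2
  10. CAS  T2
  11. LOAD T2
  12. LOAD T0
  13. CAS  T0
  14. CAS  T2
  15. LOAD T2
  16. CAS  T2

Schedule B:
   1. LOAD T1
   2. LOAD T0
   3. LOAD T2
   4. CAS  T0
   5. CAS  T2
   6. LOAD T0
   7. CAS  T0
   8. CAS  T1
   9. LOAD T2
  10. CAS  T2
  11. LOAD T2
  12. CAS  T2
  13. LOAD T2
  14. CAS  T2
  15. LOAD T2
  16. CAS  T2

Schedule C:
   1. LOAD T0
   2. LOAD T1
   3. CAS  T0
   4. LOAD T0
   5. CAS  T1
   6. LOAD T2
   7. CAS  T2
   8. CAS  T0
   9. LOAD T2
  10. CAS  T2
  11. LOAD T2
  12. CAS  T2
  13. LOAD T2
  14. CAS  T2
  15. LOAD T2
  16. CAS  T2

Tracing schedule C:
#1 T0 reads 5
#2 T1 reads 5
#3 T0 CAS(5→6) writes; counter now 6
#4 T0 reads 6
#5 T1 CAS(5→6) fails; counter now 6
#6 T2 reads 6
#7 T2 CAS(6→7) writes; counter now 7
#8 T0 CAS(6→7) fails; counter now 7
#9 T2 reads 7
#10 T2 CAS(7→8) writes; counter now 8
#11 T2 reads 8
#12 T2 CAS(8→9) writes; counter now 9
#13 T2 reads 9
#14 T2 CAS(9→10) writes; counter now 10
#15 T2 reads 10
#16 T2 CAS(10→11) writes; counter now 11

C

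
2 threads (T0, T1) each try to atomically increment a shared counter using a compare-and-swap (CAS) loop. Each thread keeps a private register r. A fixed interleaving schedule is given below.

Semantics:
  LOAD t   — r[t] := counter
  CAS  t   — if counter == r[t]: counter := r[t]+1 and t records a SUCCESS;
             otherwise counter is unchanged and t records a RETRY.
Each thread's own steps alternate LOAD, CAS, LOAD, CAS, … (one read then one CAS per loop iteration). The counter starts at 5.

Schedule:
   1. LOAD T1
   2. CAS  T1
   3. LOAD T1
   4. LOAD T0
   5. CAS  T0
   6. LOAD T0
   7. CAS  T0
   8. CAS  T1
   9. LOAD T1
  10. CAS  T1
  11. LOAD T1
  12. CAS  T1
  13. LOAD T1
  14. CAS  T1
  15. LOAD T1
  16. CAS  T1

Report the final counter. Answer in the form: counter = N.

[1] T1.load  rd  (counter 5, T1.r 5)
[2] T1.cas  hit  (counter 6, T1.r 5)
[3] T1.load  rd  (counter 6, T1.r 6)
[4] T0.load  rd  (counter 6, T0.r 6)
[5] T0.cas  hit  (counter 7, T0.r 6)
[6] T0.load  rd  (counter 7, T0.r 7)
[7] T0.cas  hit  (counter 8, T0.r 7)
[8] T1.cas  miss  (counter 8, T1.r 6)
[9] T1.load  rd  (counter 8, T1.r 8)
[10] T1.cas  hit  (counter 9, T1.r 8)
[11] T1.load  rd  (counter 9, T1.r 9)
[12] T1.cas  hit  (counter 10, T1.r 9)
[13] T1.load  rd  (counter 10, T1.r 10)
[14] T1.cas  hit  (counter 11, T1.r 10)
[15] T1.load  rd  (counter 11, T1.r 11)
[16] T1.cas  hit  (counter 12, T1.r 11)

counter = 12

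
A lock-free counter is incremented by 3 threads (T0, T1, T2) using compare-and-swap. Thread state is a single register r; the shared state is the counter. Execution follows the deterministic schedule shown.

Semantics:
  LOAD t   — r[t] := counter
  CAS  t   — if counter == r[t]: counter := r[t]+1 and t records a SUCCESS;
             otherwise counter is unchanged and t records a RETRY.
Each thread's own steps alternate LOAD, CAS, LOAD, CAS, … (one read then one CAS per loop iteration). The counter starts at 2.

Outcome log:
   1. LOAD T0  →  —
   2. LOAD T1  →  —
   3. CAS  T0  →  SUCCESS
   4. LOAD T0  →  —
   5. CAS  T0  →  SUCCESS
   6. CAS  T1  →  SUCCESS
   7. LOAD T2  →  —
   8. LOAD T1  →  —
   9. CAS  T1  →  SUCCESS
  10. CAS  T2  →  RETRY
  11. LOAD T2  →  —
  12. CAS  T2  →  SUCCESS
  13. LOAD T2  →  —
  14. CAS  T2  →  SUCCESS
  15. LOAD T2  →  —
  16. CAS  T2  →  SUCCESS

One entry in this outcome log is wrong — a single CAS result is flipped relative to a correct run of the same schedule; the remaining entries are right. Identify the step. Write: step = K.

Re-executing:
[1] T0.load  rd  (counter 2, T0.r 2)
[2] T1.load  rd  (counter 2, T1.r 2)
[3] T0.cas  hit  (counter 3, T0.r 2)
[4] T0.load  rd  (counter 3, T0.r 3)
[5] T0.cas  hit  (counter 4, T0.r 3)
[6] T1.cas  miss  (counter 4, T1.r 2)
[7] T2.load  rd  (counter 4, T2.r 4)
[8] T1.load  rd  (counter 4, T1.r 4)
[9] T1.cas  hit  (counter 5, T1.r 4)
[10] T2.cas  miss  (counter 5, T2.r 4)
[11] T2.load  rd  (counter 5, T2.r 5)
[12] T2.cas  hit  (counter 6, T2.r 5)
[13] T2.load  rd  (counter 6, T2.r 6)
[14] T2.cas  hit  (counter 7, T2.r 6)
[15] T2.load  rd  (counter 7, T2.r 7)
[16] T2.cas  hit  (counter 8, T2.r 7)
Flip is step 6.

step = 6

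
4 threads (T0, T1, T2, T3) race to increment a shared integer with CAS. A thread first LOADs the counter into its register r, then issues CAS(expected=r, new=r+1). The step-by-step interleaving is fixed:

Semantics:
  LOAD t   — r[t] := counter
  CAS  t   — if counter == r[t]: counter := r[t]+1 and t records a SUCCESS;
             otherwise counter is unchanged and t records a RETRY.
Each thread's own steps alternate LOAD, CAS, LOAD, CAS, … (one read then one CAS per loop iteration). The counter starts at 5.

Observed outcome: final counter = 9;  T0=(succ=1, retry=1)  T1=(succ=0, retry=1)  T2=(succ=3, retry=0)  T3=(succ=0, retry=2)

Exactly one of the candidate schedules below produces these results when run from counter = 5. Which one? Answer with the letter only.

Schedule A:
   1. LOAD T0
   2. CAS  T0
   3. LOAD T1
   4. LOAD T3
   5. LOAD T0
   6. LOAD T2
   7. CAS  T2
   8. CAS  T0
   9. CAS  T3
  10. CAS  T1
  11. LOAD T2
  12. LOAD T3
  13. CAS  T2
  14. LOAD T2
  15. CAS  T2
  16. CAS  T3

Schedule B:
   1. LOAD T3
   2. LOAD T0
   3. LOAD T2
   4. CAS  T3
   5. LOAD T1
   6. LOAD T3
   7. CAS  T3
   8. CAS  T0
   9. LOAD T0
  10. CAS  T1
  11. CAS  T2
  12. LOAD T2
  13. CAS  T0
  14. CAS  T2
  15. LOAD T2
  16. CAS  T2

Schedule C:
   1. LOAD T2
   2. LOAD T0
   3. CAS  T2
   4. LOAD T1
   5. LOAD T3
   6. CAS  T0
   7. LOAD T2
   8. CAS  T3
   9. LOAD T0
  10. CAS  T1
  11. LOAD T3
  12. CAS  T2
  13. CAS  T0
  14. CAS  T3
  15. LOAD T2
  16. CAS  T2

Run A:
   1) LOAD T0:  M=5  r_T0=5
   2) CAS  T0:  M=6  r_T0=5 ✓
   3) LOAD T1:  M=6  r_T1=6
   4) LOAD T3:  M=6  r_T3=6
   5) LOAD T0:  M=6  r_T0=6
   6) LOAD T2:  M=6  r_T2=6
   7) CAS  T2:  M=7  r_T2=6 ✓
   8) CAS  T0:  M=7  r_T0=6 ✗
   9) CAS  T3:  M=7  r_T3=6 ✗
  10) CAS  T1:  M=7  r_T1=6 ✗
  11) LOAD T2:  M=7  r_T2=7
  12) LOAD T3:  M=7  r_T3=7
  13) CAS  T2:  M=8  r_T2=7 ✓
  14) LOAD T2:  M=8  r_T2=8
  15) CAS  T2:  M=9  r_T2=8 ✓
  16) CAS  T3:  M=9  r_T3=7 ✗

A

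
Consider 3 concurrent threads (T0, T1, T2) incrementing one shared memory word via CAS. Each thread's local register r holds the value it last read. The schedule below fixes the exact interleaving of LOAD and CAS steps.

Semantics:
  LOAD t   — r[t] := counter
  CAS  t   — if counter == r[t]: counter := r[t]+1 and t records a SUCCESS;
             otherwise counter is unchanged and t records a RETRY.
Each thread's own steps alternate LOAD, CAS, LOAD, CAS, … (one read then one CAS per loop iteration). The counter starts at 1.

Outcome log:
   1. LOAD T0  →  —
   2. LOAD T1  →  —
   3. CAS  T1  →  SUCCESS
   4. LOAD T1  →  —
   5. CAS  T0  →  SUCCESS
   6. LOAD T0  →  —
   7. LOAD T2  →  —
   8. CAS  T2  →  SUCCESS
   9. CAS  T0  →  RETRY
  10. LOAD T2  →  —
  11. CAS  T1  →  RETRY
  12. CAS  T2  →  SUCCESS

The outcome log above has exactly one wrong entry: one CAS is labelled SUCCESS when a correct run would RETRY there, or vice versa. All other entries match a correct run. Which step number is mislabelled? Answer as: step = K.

step = 5

Re-executing:
#1 T0 reads 1
#2 T1 reads 1
#3 T1 CAS(1→2) writes; counter now 2
#4 T1 reads 2
#5 T0 CAS(1→2) fails; counter now 2
#6 T0 reads 2
#7 T2 reads 2
#8 T2 CAS(2→3) writes; counter now 3
#9 T0 CAS(2→3) fails; counter now 3
#10 T2 reads 3
#11 T1 CAS(2→3) fails; counter now 3
#12 T2 CAS(3→4) writes; counter now 4
Log disagrees first at step 5.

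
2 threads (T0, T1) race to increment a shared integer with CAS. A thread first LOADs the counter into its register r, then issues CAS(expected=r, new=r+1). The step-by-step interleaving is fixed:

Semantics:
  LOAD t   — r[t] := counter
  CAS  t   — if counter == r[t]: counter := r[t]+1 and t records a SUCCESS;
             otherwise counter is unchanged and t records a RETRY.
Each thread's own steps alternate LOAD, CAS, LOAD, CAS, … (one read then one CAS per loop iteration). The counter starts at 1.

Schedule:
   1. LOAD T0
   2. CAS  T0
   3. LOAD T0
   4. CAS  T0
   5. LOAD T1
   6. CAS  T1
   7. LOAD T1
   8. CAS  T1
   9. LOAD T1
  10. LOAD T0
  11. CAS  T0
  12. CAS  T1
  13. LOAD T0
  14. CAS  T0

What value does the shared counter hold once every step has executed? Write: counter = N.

[1] T0.load  rd  (counter 1, T0.r 1)
[2] T0.cas  hit  (counter 2, T0.r 1)
[3] T0.load  rd  (counter 2, T0.r 2)
[4] T0.cas  hit  (counter 3, T0.r 2)
[5] T1.load  rd  (counter 3, T1.r 3)
[6] T1.cas  hit  (counter 4, T1.r 3)
[7] T1.load  rd  (counter 4, T1.r 4)
[8] T1.cas  hit  (counter 5, T1.r 4)
[9] T1.load  rd  (counter 5, T1.r 5)
[10] T0.load  rd  (counter 5, T0.r 5)
[11] T0.cas  hit  (counter 6, T0.r 5)
[12] T1.cas  miss  (counter 6, T1.r 5)
[13] T0.load  rd  (counter 6, T0.r 6)
[14] T0.cas  hit  (counter 7, T0.r 6)

counter = 7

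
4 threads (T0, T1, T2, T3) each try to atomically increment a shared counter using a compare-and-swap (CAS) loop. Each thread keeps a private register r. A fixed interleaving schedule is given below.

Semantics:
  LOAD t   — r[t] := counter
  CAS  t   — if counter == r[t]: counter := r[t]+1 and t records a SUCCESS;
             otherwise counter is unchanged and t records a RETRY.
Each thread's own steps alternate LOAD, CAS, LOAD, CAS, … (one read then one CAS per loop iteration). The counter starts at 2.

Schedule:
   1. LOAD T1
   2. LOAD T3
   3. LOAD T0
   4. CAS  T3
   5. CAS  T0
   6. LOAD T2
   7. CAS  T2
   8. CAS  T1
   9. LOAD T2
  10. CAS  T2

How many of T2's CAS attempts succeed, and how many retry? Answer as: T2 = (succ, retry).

T2 = (2, 0)

T1 LOAD — after: cnt=2, r=2 — load
T3 LOAD — after: cnt=2, r=2 — load
T0 LOAD — after: cnt=2, r=2 — load
T3 CAS — after: cnt=3, r=2 — ok
T0 CAS — after: cnt=3, r=2 — retry
T2 LOAD — after: cnt=3, r=3 — load
T2 CAS — after: cnt=4, r=3 — ok
T1 CAS — after: cnt=4, r=2 — retry
T2 LOAD — after: cnt=4, r=4 — load
T2 CAS — after: cnt=5, r=4 — ok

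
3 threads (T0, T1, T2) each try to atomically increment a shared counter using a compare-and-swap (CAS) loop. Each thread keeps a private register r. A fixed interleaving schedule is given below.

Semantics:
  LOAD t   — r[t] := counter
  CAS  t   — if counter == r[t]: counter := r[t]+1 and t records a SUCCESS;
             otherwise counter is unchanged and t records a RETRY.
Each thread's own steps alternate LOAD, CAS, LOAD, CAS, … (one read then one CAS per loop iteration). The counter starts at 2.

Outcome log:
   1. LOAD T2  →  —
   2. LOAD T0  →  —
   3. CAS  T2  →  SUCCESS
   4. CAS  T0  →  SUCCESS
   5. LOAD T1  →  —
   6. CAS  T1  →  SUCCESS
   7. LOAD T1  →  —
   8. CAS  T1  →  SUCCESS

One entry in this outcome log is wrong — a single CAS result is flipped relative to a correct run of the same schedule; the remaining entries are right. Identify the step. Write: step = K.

step = 4

Correct run:
T2 LOAD — after: cnt=2, r=2 — load
T0 LOAD — after: cnt=2, r=2 — load
T2 CAS — after: cnt=3, r=2 — ok
T0 CAS — after: cnt=3, r=2 — retry
T1 LOAD — after: cnt=3, r=3 — load
T1 CAS — after: cnt=4, r=3 — ok
T1 LOAD — after: cnt=4, r=4 — load
T1 CAS — after: cnt=5, r=4 — ok
Flip is step 4.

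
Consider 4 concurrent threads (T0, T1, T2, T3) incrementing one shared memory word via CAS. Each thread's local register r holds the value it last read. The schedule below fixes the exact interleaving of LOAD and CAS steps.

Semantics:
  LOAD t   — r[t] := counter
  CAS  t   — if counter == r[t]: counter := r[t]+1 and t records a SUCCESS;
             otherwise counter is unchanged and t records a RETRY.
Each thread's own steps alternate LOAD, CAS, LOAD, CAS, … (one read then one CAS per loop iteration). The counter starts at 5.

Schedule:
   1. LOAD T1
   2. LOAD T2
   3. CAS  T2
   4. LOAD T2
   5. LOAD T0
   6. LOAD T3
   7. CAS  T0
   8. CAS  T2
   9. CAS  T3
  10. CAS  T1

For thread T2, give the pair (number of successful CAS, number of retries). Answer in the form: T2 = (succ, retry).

T2 = (1, 1)

#1 T1 reads 5
#2 T2 reads 5
#3 T2 CAS(5→6) writes; counter now 6
#4 T2 reads 6
#5 T0 reads 6
#6 T3 reads 6
#7 T0 CAS(6→7) writes; counter now 7
#8 T2 CAS(6→7) fails; counter now 7
#9 T3 CAS(6→7) fails; counter now 7
#10 T1 CAS(5→6) fails; counter now 7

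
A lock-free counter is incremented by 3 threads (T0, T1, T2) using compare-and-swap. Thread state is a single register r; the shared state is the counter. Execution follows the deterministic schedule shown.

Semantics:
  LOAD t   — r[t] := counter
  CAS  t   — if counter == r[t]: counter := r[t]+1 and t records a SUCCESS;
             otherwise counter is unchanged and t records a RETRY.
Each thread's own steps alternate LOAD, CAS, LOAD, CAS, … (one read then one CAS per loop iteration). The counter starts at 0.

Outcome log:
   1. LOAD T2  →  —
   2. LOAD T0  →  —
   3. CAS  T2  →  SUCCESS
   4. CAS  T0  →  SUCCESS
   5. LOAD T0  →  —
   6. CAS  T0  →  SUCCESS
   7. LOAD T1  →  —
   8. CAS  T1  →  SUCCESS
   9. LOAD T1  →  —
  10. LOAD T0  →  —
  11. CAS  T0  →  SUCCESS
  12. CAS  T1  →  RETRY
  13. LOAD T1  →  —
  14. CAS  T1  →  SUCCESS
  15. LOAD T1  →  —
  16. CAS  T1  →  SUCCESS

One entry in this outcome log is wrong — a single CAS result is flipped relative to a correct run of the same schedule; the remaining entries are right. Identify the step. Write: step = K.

Re-executing:
1. LOAD T2 → mem=0 r[T2]=0 [LOAD]
2. LOAD T0 → mem=0 r[T0]=0 [LOAD]
3. CAS T2 → mem=1 r[T2]=0 [OK]
4. CAS T0 → mem=1 r[T0]=0 [RETRY]
5. LOAD T0 → mem=1 r[T0]=1 [LOAD]
6. CAS T0 → mem=2 r[T0]=1 [OK]
7. LOAD T1 → mem=2 r[T1]=2 [LOAD]
8. CAS T1 → mem=3 r[T1]=2 [OK]
9. LOAD T1 → mem=3 r[T1]=3 [LOAD]
10. LOAD T0 → mem=3 r[T0]=3 [LOAD]
11. CAS T0 → mem=4 r[T0]=3 [OK]
12. CAS T1 → mem=4 r[T1]=3 [RETRY]
13. LOAD T1 → mem=4 r[T1]=4 [LOAD]
14. CAS T1 → mem=5 r[T1]=4 [OK]
15. LOAD T1 → mem=5 r[T1]=5 [LOAD]
16. CAS T1 → mem=6 r[T1]=5 [OK]
Mismatch at 4.

step = 4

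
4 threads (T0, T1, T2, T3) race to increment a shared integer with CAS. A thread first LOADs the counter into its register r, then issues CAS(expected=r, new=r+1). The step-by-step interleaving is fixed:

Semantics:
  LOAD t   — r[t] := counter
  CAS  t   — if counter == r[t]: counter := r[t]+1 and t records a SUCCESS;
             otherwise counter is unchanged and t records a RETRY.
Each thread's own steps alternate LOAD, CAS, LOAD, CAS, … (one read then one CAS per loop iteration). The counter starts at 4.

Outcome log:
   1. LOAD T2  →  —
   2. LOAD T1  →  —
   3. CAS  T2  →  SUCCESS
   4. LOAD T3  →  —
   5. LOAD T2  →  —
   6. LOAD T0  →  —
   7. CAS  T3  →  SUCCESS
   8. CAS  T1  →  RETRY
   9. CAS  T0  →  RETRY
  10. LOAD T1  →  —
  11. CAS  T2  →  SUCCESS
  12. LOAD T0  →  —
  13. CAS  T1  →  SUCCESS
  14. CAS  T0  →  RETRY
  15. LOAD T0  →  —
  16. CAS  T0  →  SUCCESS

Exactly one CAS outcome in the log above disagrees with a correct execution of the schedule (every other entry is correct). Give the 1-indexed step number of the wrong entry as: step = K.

Re-executing:
[1] T2.load  rd  (counter 4, T2.r 4)
[2] T1.load  rd  (counter 4, T1.r 4)
[3] T2.cas  hit  (counter 5, T2.r 4)
[4] T3.load  rd  (counter 5, T3.r 5)
[5] T2.load  rd  (counter 5, T2.r 5)
[6] T0.load  rd  (counter 5, T0.r 5)
[7] T3.cas  hit  (counter 6, T3.r 5)
[8] T1.cas  miss  (counter 6, T1.r 4)
[9] T0.cas  miss  (counter 6, T0.r 5)
[10] T1.load  rd  (counter 6, T1.r 6)
[11] T2.cas  miss  (counter 6, T2.r 5)
[12] T0.load  rd  (counter 6, T0.r 6)
[13] T1.cas  hit  (counter 7, T1.r 6)
[14] T0.cas  miss  (counter 7, T0.r 6)
[15] T0.load  rd  (counter 7, T0.r 7)
[16] T0.cas  hit  (counter 8, T0.r 7)
Flip is step 11.

step = 11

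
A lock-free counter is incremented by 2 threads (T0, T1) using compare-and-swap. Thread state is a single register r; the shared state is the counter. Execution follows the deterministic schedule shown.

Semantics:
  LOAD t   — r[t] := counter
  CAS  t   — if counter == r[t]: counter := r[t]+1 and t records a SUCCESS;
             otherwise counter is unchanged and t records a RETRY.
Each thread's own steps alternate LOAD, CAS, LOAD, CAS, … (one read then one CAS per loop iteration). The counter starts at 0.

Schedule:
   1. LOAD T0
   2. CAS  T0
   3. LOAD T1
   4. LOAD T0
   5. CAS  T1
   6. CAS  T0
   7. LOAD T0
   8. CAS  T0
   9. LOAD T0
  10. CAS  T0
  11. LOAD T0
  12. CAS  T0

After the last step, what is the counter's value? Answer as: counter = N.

counter = 5

T0 LOAD — after: cnt=0, r=0 — load
T0 CAS — after: cnt=1, r=0 — ok
T1 LOAD — after: cnt=1, r=1 — load
T0 LOAD — after: cnt=1, r=1 — load
T1 CAS — after: cnt=2, r=1 — ok
T0 CAS — after: cnt=2, r=1 — retry
T0 LOAD — after: cnt=2, r=2 — load
T0 CAS — after: cnt=3, r=2 — ok
T0 LOAD — after: cnt=3, r=3 — load
T0 CAS — after: cnt=4, r=3 — ok
T0 LOAD — after: cnt=4, r=4 — load
T0 CAS — after: cnt=5, r=4 — ok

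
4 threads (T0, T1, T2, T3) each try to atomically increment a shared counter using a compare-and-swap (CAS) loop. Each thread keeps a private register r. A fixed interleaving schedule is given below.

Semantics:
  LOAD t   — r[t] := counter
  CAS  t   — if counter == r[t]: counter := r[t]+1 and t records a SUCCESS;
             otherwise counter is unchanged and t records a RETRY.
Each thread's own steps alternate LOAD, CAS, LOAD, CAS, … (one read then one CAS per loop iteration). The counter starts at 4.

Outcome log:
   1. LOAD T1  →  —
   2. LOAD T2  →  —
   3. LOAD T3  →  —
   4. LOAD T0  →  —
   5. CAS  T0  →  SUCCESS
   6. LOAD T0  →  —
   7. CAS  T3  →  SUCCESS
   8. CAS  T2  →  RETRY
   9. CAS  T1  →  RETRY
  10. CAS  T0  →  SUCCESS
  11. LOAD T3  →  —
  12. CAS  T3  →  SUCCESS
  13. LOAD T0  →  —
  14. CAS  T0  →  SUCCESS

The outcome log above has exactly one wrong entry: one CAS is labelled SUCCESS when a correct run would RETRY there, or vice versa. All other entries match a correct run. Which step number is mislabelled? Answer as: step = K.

Correct run:
[1] T1.load  rd  (counter 4, T1.r 4)
[2] T2.load  rd  (counter 4, T2.r 4)
[3] T3.load  rd  (counter 4, T3.r 4)
[4] T0.load  rd  (counter 4, T0.r 4)
[5] T0.cas  hit  (counter 5, T0.r 4)
[6] T0.load  rd  (counter 5, T0.r 5)
[7] T3.cas  miss  (counter 5, T3.r 4)
[8] T2.cas  miss  (counter 5, T2.r 4)
[9] T1.cas  miss  (counter 5, T1.r 4)
[10] T0.cas  hit  (counter 6, T0.r 5)
[11] T3.load  rd  (counter 6, T3.r 6)
[12] T3.cas  hit  (counter 7, T3.r 6)
[13] T0.load  rd  (counter 7, T0.r 7)
[14] T0.cas  hit  (counter 8, T0.r 7)
Log disagrees first at step 7.

step = 7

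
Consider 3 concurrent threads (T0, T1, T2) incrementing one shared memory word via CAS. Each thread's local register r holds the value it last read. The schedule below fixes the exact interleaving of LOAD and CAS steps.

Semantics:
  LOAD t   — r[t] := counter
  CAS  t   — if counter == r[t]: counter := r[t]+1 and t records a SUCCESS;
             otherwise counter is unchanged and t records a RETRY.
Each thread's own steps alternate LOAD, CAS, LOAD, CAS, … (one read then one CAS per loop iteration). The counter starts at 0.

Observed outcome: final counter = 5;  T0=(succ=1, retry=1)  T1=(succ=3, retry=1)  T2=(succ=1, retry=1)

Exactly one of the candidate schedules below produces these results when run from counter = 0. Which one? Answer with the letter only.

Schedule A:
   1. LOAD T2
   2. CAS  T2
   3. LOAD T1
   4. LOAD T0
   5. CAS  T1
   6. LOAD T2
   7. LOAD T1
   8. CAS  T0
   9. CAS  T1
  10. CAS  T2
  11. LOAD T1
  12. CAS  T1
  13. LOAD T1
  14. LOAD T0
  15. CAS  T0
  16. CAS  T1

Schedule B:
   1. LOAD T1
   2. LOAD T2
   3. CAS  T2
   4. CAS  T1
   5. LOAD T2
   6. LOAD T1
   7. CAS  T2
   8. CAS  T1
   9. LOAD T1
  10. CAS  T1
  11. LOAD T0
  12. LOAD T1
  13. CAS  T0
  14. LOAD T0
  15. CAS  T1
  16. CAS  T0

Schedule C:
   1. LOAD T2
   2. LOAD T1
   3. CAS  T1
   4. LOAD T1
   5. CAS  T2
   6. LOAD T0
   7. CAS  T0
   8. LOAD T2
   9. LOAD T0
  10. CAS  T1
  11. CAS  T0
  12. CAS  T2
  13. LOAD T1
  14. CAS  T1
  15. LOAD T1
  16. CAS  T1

A

Simulating candidate A:
   1) LOAD T2:  M=0  r_T2=0
   2) CAS  T2:  M=1  r_T2=0 ✓
   3) LOAD T1:  M=1  r_T1=1
   4) LOAD T0:  M=1  r_T0=1
   5) CAS  T1:  M=2  r_T1=1 ✓
   6) LOAD T2:  M=2  r_T2=2
   7) LOAD T1:  M=2  r_T1=2
   8) CAS  T0:  M=2  r_T0=1 ✗
   9) CAS  T1:  M=3  r_T1=2 ✓
  10) CAS  T2:  M=3  r_T2=2 ✗
  11) LOAD T1:  M=3  r_T1=3
  12) CAS  T1:  M=4  r_T1=3 ✓
  13) LOAD T1:  M=4  r_T1=4
  14) LOAD T0:  M=4  r_T0=4
  15) CAS  T0:  M=5  r_T0=4 ✓
  16) CAS  T1:  M=5  r_T1=4 ✗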